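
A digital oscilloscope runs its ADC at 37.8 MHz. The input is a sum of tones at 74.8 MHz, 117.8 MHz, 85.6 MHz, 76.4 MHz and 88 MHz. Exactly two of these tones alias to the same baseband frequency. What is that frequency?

0.8 MHz

fs/2 = 18.9 MHz.
74.8 MHz mod fs = 37 MHz.
37 MHz > fs/2 = 18.9 MHz, folds to fs − 37 MHz = 0.8 MHz.
117.8 MHz mod fs = 4.4 MHz.
4.4 MHz ≤ fs/2 = 18.9 MHz, appears at 4.4 MHz.
85.6 MHz mod fs = 10 MHz.
10 MHz ≤ fs/2 = 18.9 MHz, appears at 10 MHz.
76.4 MHz mod fs = 0.8 MHz.
0.8 MHz ≤ fs/2 = 18.9 MHz, appears at 0.8 MHz.
88 MHz mod fs = 12.4 MHz.
12.4 MHz ≤ fs/2 = 18.9 MHz, appears at 12.4 MHz.
74.8 MHz and 76.4 MHz both map to 0.8 MHz.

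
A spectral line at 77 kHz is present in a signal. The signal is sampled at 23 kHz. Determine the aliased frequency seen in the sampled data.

8 kHz

77 kHz mod fs = 8 kHz.
8 kHz ≤ fs/2 = 11.5 kHz, appears at 8 kHz.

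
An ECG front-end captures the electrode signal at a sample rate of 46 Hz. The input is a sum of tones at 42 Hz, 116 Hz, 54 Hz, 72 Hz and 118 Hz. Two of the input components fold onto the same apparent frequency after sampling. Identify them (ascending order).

72 Hz, 118 Hz

fs/2 = 23 Hz.
42 Hz > fs/2 = 23 Hz, folds to fs − 42 Hz = 4 Hz.
116 Hz mod fs = 24 Hz.
24 Hz > fs/2 = 23 Hz, folds to fs − 24 Hz = 22 Hz.
54 Hz mod fs = 8 Hz.
8 Hz ≤ fs/2 = 23 Hz, appears at 8 Hz.
72 Hz mod fs = 26 Hz.
26 Hz > fs/2 = 23 Hz, folds to fs − 26 Hz = 20 Hz.
118 Hz mod fs = 26 Hz.
26 Hz > fs/2 = 23 Hz, folds to fs − 26 Hz = 20 Hz.
72 Hz and 118 Hz both map to 20 Hz.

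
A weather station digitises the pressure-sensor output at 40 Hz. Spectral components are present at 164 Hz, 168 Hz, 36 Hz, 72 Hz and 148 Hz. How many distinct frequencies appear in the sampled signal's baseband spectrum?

fs/2 = 20 Hz.
164 Hz mod fs = 4 Hz.
4 Hz ≤ fs/2 = 20 Hz, appears at 4 Hz.
168 Hz mod fs = 8 Hz.
8 Hz ≤ fs/2 = 20 Hz, appears at 8 Hz.
36 Hz > fs/2 = 20 Hz, folds to fs − 36 Hz = 4 Hz.
72 Hz mod fs = 32 Hz.
32 Hz > fs/2 = 20 Hz, folds to fs − 32 Hz = 8 Hz.
148 Hz mod fs = 28 Hz.
28 Hz > fs/2 = 20 Hz, folds to fs − 28 Hz = 12 Hz.
Distinct values: {4 Hz, 8 Hz, 12 Hz} → 3.

3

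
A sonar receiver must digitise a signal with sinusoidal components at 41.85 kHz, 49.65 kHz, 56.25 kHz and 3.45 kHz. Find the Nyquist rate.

Highest-frequency component: 56.25 kHz.
Nyquist rate = 2 × 56.25 kHz = 112.5 kHz.

112.5 kHz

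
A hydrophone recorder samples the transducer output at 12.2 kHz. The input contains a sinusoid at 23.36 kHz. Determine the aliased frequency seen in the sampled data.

1.04 kHz

23.36 kHz mod fs = 11.16 kHz.
11.16 kHz > fs/2 = 6.1 kHz, folds to fs − 11.16 kHz = 1.04 kHz.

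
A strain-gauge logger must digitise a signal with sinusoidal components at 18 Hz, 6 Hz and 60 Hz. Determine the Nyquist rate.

Highest-frequency component: 60 Hz.
Nyquist rate = 2 × 60 Hz = 120 Hz.

120 Hz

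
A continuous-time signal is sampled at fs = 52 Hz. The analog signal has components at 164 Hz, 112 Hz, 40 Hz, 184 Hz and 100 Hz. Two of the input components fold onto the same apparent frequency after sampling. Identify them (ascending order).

fs/2 = 26 Hz.
164 Hz mod fs = 8 Hz.
8 Hz ≤ fs/2 = 26 Hz, appears at 8 Hz.
112 Hz mod fs = 8 Hz.
8 Hz ≤ fs/2 = 26 Hz, appears at 8 Hz.
40 Hz > fs/2 = 26 Hz, folds to fs − 40 Hz = 12 Hz.
184 Hz mod fs = 28 Hz.
28 Hz > fs/2 = 26 Hz, folds to fs − 28 Hz = 24 Hz.
100 Hz mod fs = 48 Hz.
48 Hz > fs/2 = 26 Hz, folds to fs − 48 Hz = 4 Hz.
112 Hz and 164 Hz both map to 8 Hz.

112 Hz, 164 Hz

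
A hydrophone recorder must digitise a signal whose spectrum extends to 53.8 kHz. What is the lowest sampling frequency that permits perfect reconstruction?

Nyquist rate = 2 × 53.8 kHz = 107.6 kHz.

107.6 kHz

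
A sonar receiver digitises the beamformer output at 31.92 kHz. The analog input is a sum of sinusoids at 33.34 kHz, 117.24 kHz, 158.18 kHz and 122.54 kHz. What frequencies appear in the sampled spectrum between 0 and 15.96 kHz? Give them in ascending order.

fs/2 = 15.96 kHz.
33.34 kHz mod fs = 1.42 kHz.
1.42 kHz ≤ fs/2 = 15.96 kHz, appears at 1.42 kHz.
117.24 kHz mod fs = 21.48 kHz.
21.48 kHz > fs/2 = 15.96 kHz, folds to fs − 21.48 kHz = 10.44 kHz.
158.18 kHz mod fs = 30.5 kHz.
30.5 kHz > fs/2 = 15.96 kHz, folds to fs − 30.5 kHz = 1.42 kHz.
122.54 kHz mod fs = 26.78 kHz.
26.78 kHz > fs/2 = 15.96 kHz, folds to fs − 26.78 kHz = 5.14 kHz.
Distinct values: {1.42 kHz, 5.14 kHz, 10.44 kHz}.

1.42 kHz, 5.14 kHz, 10.44 kHz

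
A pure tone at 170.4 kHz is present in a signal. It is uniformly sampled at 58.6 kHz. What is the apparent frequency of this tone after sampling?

5.4 kHz

170.4 kHz mod fs = 53.2 kHz.
53.2 kHz > fs/2 = 29.3 kHz, folds to fs − 53.2 kHz = 5.4 kHz.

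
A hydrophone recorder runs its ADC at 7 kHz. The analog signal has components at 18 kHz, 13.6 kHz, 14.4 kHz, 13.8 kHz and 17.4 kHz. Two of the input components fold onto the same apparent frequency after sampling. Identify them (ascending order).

13.6 kHz, 14.4 kHz

fs/2 = 3.5 kHz.
18 kHz mod fs = 4 kHz.
4 kHz > fs/2 = 3.5 kHz, folds to fs − 4 kHz = 3 kHz.
13.6 kHz mod fs = 6.6 kHz.
6.6 kHz > fs/2 = 3.5 kHz, folds to fs − 6.6 kHz = 0.4 kHz.
14.4 kHz mod fs = 0.4 kHz.
0.4 kHz ≤ fs/2 = 3.5 kHz, appears at 0.4 kHz.
13.8 kHz mod fs = 6.8 kHz.
6.8 kHz > fs/2 = 3.5 kHz, folds to fs − 6.8 kHz = 0.2 kHz.
17.4 kHz mod fs = 3.4 kHz.
3.4 kHz ≤ fs/2 = 3.5 kHz, appears at 3.4 kHz.
13.6 kHz and 14.4 kHz both map to 0.4 kHz.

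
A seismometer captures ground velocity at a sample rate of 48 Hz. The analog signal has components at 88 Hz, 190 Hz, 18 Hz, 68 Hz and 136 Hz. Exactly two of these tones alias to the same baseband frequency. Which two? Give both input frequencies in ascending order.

88 Hz, 136 Hz

fs/2 = 24 Hz.
88 Hz mod fs = 40 Hz.
40 Hz > fs/2 = 24 Hz, folds to fs − 40 Hz = 8 Hz.
190 Hz mod fs = 46 Hz.
46 Hz > fs/2 = 24 Hz, folds to fs − 46 Hz = 2 Hz.
18 Hz ≤ fs/2 = 24 Hz, passes unchanged.
68 Hz mod fs = 20 Hz.
20 Hz ≤ fs/2 = 24 Hz, appears at 20 Hz.
136 Hz mod fs = 40 Hz.
40 Hz > fs/2 = 24 Hz, folds to fs − 40 Hz = 8 Hz.
88 Hz and 136 Hz both map to 8 Hz.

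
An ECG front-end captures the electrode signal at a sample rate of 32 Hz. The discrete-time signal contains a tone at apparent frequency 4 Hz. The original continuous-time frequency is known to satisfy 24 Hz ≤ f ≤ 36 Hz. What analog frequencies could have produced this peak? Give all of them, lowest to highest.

Frequencies that alias to 4 Hz are k·fs ± 4 Hz for integer k ≥ 0.
k=0: 4 Hz.
k=1: 28 Hz, 36 Hz.
k=2: 60 Hz, 68 Hz.
Within [24 Hz, 36 Hz]: 28 Hz, 36 Hz.

28 Hz, 36 Hz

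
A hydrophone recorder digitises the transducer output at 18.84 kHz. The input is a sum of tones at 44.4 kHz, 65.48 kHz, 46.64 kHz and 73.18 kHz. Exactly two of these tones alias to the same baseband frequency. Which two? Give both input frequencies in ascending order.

fs/2 = 9.42 kHz.
44.4 kHz mod fs = 6.72 kHz.
6.72 kHz ≤ fs/2 = 9.42 kHz, appears at 6.72 kHz.
65.48 kHz mod fs = 8.96 kHz.
8.96 kHz ≤ fs/2 = 9.42 kHz, appears at 8.96 kHz.
46.64 kHz mod fs = 8.96 kHz.
8.96 kHz ≤ fs/2 = 9.42 kHz, appears at 8.96 kHz.
73.18 kHz mod fs = 16.66 kHz.
16.66 kHz > fs/2 = 9.42 kHz, folds to fs − 16.66 kHz = 2.18 kHz.
46.64 kHz and 65.48 kHz both map to 8.96 kHz.

46.64 kHz, 65.48 kHz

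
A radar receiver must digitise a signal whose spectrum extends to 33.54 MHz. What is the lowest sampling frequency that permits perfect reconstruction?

67.08 MHz

Nyquist rate = 2 × 33.54 MHz = 67.08 MHz.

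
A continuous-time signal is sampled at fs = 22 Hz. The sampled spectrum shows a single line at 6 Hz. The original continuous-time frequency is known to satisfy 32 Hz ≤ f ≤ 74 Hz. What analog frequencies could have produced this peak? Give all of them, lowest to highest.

38 Hz, 50 Hz, 60 Hz, 72 Hz

Frequencies that alias to 6 Hz are k·fs ± 6 Hz for integer k ≥ 0.
k=0: 6 Hz.
k=1: 16 Hz, 28 Hz.
k=2: 38 Hz, 50 Hz.
k=3: 60 Hz, 72 Hz.
k=4: 82 Hz, 94 Hz.
Within [32 Hz, 74 Hz]: 38 Hz, 50 Hz, 60 Hz, 72 Hz.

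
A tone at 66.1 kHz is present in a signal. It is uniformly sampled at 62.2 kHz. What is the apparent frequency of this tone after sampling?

66.1 kHz mod fs = 3.9 kHz.
3.9 kHz ≤ fs/2 = 31.1 kHz, appears at 3.9 kHz.

3.9 kHz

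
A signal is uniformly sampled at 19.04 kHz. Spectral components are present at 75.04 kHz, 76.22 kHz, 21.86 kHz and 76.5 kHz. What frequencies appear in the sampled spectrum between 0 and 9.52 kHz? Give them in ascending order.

fs/2 = 9.52 kHz.
75.04 kHz mod fs = 17.92 kHz.
17.92 kHz > fs/2 = 9.52 kHz, folds to fs − 17.92 kHz = 1.12 kHz.
76.22 kHz mod fs = 0.06 kHz.
0.06 kHz ≤ fs/2 = 9.52 kHz, appears at 0.06 kHz.
21.86 kHz mod fs = 2.82 kHz.
2.82 kHz ≤ fs/2 = 9.52 kHz, appears at 2.82 kHz.
76.5 kHz mod fs = 0.34 kHz.
0.34 kHz ≤ fs/2 = 9.52 kHz, appears at 0.34 kHz.
Distinct values: {0.06 kHz, 0.34 kHz, 1.12 kHz, 2.82 kHz}.

0.06 kHz, 0.34 kHz, 1.12 kHz, 2.82 kHz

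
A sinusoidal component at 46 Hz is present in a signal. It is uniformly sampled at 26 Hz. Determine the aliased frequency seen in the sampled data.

46 Hz mod fs = 20 Hz.
20 Hz > fs/2 = 13 Hz, folds to fs − 20 Hz = 6 Hz.

6 Hz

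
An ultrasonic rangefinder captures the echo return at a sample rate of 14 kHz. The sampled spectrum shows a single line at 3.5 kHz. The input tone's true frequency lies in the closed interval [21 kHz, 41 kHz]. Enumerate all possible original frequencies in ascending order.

Frequencies that alias to 3.5 kHz are k·fs ± 3.5 kHz for integer k ≥ 0.
k=0: 3.5 kHz.
k=1: 10.5 kHz, 17.5 kHz.
k=2: 24.5 kHz, 31.5 kHz.
k=3: 38.5 kHz, 45.5 kHz.
k=4: 52.5 kHz, 59.5 kHz.
Within [21 kHz, 41 kHz]: 24.5 kHz, 31.5 kHz, 38.5 kHz.

24.5 kHz, 31.5 kHz, 38.5 kHz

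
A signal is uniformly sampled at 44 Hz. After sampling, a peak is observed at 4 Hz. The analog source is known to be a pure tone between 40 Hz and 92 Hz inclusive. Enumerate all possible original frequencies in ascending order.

Frequencies that alias to 4 Hz are k·fs ± 4 Hz for integer k ≥ 0.
k=0: 4 Hz.
k=1: 40 Hz, 48 Hz.
k=2: 84 Hz, 92 Hz.
k=3: 128 Hz, 136 Hz.
Within [40 Hz, 92 Hz]: 40 Hz, 48 Hz, 84 Hz, 92 Hz.

40 Hz, 48 Hz, 84 Hz, 92 Hz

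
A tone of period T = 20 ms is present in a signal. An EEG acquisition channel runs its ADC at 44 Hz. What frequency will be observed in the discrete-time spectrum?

T = 20 ms → f = 1/T = 50 Hz.
50 Hz mod fs = 6 Hz.
6 Hz ≤ fs/2 = 22 Hz, appears at 6 Hz.

6 Hz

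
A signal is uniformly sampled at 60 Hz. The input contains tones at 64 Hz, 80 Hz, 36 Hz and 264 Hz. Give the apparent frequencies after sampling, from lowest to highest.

fs/2 = 30 Hz.
64 Hz mod fs = 4 Hz.
4 Hz ≤ fs/2 = 30 Hz, appears at 4 Hz.
80 Hz mod fs = 20 Hz.
20 Hz ≤ fs/2 = 30 Hz, appears at 20 Hz.
36 Hz > fs/2 = 30 Hz, folds to fs − 36 Hz = 24 Hz.
264 Hz mod fs = 24 Hz.
24 Hz ≤ fs/2 = 30 Hz, appears at 24 Hz.
Distinct values: {4 Hz, 20 Hz, 24 Hz}.

4 Hz, 20 Hz, 24 Hz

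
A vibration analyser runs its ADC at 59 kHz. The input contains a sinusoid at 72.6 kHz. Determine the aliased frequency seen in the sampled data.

13.6 kHz

72.6 kHz mod fs = 13.6 kHz.
13.6 kHz ≤ fs/2 = 29.5 kHz, appears at 13.6 kHz.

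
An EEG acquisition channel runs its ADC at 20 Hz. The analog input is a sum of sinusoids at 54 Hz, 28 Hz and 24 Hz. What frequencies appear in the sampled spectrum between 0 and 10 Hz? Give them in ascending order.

fs/2 = 10 Hz.
54 Hz mod fs = 14 Hz.
14 Hz > fs/2 = 10 Hz, folds to fs − 14 Hz = 6 Hz.
28 Hz mod fs = 8 Hz.
8 Hz ≤ fs/2 = 10 Hz, appears at 8 Hz.
24 Hz mod fs = 4 Hz.
4 Hz ≤ fs/2 = 10 Hz, appears at 4 Hz.
Distinct values: {4 Hz, 6 Hz, 8 Hz}.

4 Hz, 6 Hz, 8 Hz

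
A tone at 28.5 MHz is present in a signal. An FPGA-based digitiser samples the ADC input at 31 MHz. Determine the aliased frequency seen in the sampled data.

28.5 MHz > fs/2 = 15.5 MHz, folds to fs − 28.5 MHz = 2.5 MHz.

2.5 MHz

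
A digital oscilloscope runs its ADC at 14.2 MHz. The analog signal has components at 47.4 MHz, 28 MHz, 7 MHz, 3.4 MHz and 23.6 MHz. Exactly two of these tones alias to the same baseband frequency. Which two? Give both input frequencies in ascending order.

fs/2 = 7.1 MHz.
47.4 MHz mod fs = 4.8 MHz.
4.8 MHz ≤ fs/2 = 7.1 MHz, appears at 4.8 MHz.
28 MHz mod fs = 13.8 MHz.
13.8 MHz > fs/2 = 7.1 MHz, folds to fs − 13.8 MHz = 0.4 MHz.
7 MHz ≤ fs/2 = 7.1 MHz, passes unchanged.
3.4 MHz ≤ fs/2 = 7.1 MHz, passes unchanged.
23.6 MHz mod fs = 9.4 MHz.
9.4 MHz > fs/2 = 7.1 MHz, folds to fs − 9.4 MHz = 4.8 MHz.
23.6 MHz and 47.4 MHz both map to 4.8 MHz.

23.6 MHz, 47.4 MHz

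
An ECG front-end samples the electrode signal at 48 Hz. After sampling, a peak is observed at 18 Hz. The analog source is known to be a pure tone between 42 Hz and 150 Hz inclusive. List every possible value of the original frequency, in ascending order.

66 Hz, 78 Hz, 114 Hz, 126 Hz

Frequencies that alias to 18 Hz are k·fs ± 18 Hz for integer k ≥ 0.
k=0: 18 Hz.
k=1: 30 Hz, 66 Hz.
k=2: 78 Hz, 114 Hz.
k=3: 126 Hz, 162 Hz.
k=4: 174 Hz, 210 Hz.
Within [42 Hz, 150 Hz]: 66 Hz, 78 Hz, 114 Hz, 126 Hz.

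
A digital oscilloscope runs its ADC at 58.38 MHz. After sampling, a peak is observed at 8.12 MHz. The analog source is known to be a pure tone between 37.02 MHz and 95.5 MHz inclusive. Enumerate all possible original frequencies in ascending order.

Frequencies that alias to 8.12 MHz are k·fs ± 8.12 MHz for integer k ≥ 0.
k=0: 8.12 MHz.
k=1: 50.26 MHz, 66.5 MHz.
k=2: 108.64 MHz, 124.88 MHz.
Within [37.02 MHz, 95.5 MHz]: 50.26 MHz, 66.5 MHz.

50.26 MHz, 66.5 MHz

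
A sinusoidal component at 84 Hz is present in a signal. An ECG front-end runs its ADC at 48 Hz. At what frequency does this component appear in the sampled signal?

84 Hz mod fs = 36 Hz.
36 Hz > fs/2 = 24 Hz, folds to fs − 36 Hz = 12 Hz.

12 Hz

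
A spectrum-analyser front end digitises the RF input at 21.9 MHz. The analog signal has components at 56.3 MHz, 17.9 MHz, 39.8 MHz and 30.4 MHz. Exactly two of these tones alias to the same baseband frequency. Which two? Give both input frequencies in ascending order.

fs/2 = 10.95 MHz.
56.3 MHz mod fs = 12.5 MHz.
12.5 MHz > fs/2 = 10.95 MHz, folds to fs − 12.5 MHz = 9.4 MHz.
17.9 MHz > fs/2 = 10.95 MHz, folds to fs − 17.9 MHz = 4 MHz.
39.8 MHz mod fs = 17.9 MHz.
17.9 MHz > fs/2 = 10.95 MHz, folds to fs − 17.9 MHz = 4 MHz.
30.4 MHz mod fs = 8.5 MHz.
8.5 MHz ≤ fs/2 = 10.95 MHz, appears at 8.5 MHz.
17.9 MHz and 39.8 MHz both map to 4 MHz.

17.9 MHz, 39.8 MHz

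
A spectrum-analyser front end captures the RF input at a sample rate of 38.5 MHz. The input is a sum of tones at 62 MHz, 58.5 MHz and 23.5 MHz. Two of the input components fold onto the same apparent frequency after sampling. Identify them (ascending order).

fs/2 = 19.25 MHz.
62 MHz mod fs = 23.5 MHz.
23.5 MHz > fs/2 = 19.25 MHz, folds to fs − 23.5 MHz = 15 MHz.
58.5 MHz mod fs = 20 MHz.
20 MHz > fs/2 = 19.25 MHz, folds to fs − 20 MHz = 18.5 MHz.
23.5 MHz > fs/2 = 19.25 MHz, folds to fs − 23.5 MHz = 15 MHz.
23.5 MHz and 62 MHz both map to 15 MHz.

23.5 MHz, 62 MHz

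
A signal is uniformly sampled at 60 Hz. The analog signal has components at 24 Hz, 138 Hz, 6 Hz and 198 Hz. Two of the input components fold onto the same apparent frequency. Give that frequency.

18 Hz

fs/2 = 30 Hz.
24 Hz ≤ fs/2 = 30 Hz, passes unchanged.
138 Hz mod fs = 18 Hz.
18 Hz ≤ fs/2 = 30 Hz, appears at 18 Hz.
6 Hz ≤ fs/2 = 30 Hz, passes unchanged.
198 Hz mod fs = 18 Hz.
18 Hz ≤ fs/2 = 30 Hz, appears at 18 Hz.
138 Hz and 198 Hz both map to 18 Hz.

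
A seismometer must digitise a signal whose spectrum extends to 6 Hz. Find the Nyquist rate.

12 Hz

Nyquist rate = 2 × 6 Hz = 12 Hz.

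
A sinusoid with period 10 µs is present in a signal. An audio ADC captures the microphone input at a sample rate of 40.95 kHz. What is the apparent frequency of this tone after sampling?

18.1 kHz

T = 10 µs → f = 1/T = 100 kHz.
100 kHz mod fs = 18.1 kHz.
18.1 kHz ≤ fs/2 = 20.475 kHz, appears at 18.1 kHz.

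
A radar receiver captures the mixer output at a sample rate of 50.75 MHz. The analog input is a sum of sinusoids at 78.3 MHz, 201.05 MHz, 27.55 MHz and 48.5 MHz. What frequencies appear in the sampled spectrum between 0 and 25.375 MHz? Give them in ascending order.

fs/2 = 25.375 MHz.
78.3 MHz mod fs = 27.55 MHz.
27.55 MHz > fs/2 = 25.375 MHz, folds to fs − 27.55 MHz = 23.2 MHz.
201.05 MHz mod fs = 48.8 MHz.
48.8 MHz > fs/2 = 25.375 MHz, folds to fs − 48.8 MHz = 1.95 MHz.
27.55 MHz > fs/2 = 25.375 MHz, folds to fs − 27.55 MHz = 23.2 MHz.
48.5 MHz > fs/2 = 25.375 MHz, folds to fs − 48.5 MHz = 2.25 MHz.
Distinct values: {1.95 MHz, 2.25 MHz, 23.2 MHz}.

1.95 MHz, 2.25 MHz, 23.2 MHz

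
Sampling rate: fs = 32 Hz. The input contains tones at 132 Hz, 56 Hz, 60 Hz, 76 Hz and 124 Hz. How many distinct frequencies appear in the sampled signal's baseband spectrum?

fs/2 = 16 Hz.
132 Hz mod fs = 4 Hz.
4 Hz ≤ fs/2 = 16 Hz, appears at 4 Hz.
56 Hz mod fs = 24 Hz.
24 Hz > fs/2 = 16 Hz, folds to fs − 24 Hz = 8 Hz.
60 Hz mod fs = 28 Hz.
28 Hz > fs/2 = 16 Hz, folds to fs − 28 Hz = 4 Hz.
76 Hz mod fs = 12 Hz.
12 Hz ≤ fs/2 = 16 Hz, appears at 12 Hz.
124 Hz mod fs = 28 Hz.
28 Hz > fs/2 = 16 Hz, folds to fs − 28 Hz = 4 Hz.
Distinct values: {4 Hz, 8 Hz, 12 Hz} → 3.

3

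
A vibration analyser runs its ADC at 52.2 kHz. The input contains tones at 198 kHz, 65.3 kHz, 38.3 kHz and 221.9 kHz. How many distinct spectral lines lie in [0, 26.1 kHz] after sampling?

fs/2 = 26.1 kHz.
198 kHz mod fs = 41.4 kHz.
41.4 kHz > fs/2 = 26.1 kHz, folds to fs − 41.4 kHz = 10.8 kHz.
65.3 kHz mod fs = 13.1 kHz.
13.1 kHz ≤ fs/2 = 26.1 kHz, appears at 13.1 kHz.
38.3 kHz > fs/2 = 26.1 kHz, folds to fs − 38.3 kHz = 13.9 kHz.
221.9 kHz mod fs = 13.1 kHz.
13.1 kHz ≤ fs/2 = 26.1 kHz, appears at 13.1 kHz.
Distinct values: {10.8 kHz, 13.1 kHz, 13.9 kHz} → 3.

3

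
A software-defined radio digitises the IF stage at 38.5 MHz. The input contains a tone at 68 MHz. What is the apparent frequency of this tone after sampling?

9 MHz

68 MHz mod fs = 29.5 MHz.
29.5 MHz > fs/2 = 19.25 MHz, folds to fs − 29.5 MHz = 9 MHz.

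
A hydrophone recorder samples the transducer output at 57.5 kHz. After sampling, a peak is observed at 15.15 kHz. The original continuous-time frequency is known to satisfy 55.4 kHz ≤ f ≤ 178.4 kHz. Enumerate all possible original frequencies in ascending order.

72.65 kHz, 99.85 kHz, 130.15 kHz, 157.35 kHz

Frequencies that alias to 15.15 kHz are k·fs ± 15.15 kHz for integer k ≥ 0.
k=0: 15.15 kHz.
k=1: 42.35 kHz, 72.65 kHz.
k=2: 99.85 kHz, 130.15 kHz.
k=3: 157.35 kHz, 187.65 kHz.
k=4: 214.85 kHz, 245.15 kHz.
Within [55.4 kHz, 178.4 kHz]: 72.65 kHz, 99.85 kHz, 130.15 kHz, 157.35 kHz.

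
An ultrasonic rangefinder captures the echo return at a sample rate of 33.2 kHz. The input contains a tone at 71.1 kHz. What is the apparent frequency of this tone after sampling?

4.7 kHz

71.1 kHz mod fs = 4.7 kHz.
4.7 kHz ≤ fs/2 = 16.6 kHz, appears at 4.7 kHz.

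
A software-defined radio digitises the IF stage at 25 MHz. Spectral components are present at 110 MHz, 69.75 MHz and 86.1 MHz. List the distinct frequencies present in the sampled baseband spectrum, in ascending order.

fs/2 = 12.5 MHz.
110 MHz mod fs = 10 MHz.
10 MHz ≤ fs/2 = 12.5 MHz, appears at 10 MHz.
69.75 MHz mod fs = 19.75 MHz.
19.75 MHz > fs/2 = 12.5 MHz, folds to fs − 19.75 MHz = 5.25 MHz.
86.1 MHz mod fs = 11.1 MHz.
11.1 MHz ≤ fs/2 = 12.5 MHz, appears at 11.1 MHz.
Distinct values: {5.25 MHz, 10 MHz, 11.1 MHz}.

5.25 MHz, 10 MHz, 11.1 MHz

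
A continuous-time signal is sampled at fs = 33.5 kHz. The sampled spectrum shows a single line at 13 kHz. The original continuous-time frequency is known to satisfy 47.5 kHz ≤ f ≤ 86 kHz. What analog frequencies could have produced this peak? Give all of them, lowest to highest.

Frequencies that alias to 13 kHz are k·fs ± 13 kHz for integer k ≥ 0.
k=0: 13 kHz.
k=1: 20.5 kHz, 46.5 kHz.
k=2: 54 kHz, 80 kHz.
k=3: 87.5 kHz, 113.5 kHz.
Within [47.5 kHz, 86 kHz]: 54 kHz, 80 kHz.

54 kHz, 80 kHz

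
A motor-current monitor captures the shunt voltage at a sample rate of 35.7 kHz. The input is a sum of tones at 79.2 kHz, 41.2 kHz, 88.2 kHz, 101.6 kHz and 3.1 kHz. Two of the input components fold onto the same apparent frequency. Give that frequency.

fs/2 = 17.85 kHz.
79.2 kHz mod fs = 7.8 kHz.
7.8 kHz ≤ fs/2 = 17.85 kHz, appears at 7.8 kHz.
41.2 kHz mod fs = 5.5 kHz.
5.5 kHz ≤ fs/2 = 17.85 kHz, appears at 5.5 kHz.
88.2 kHz mod fs = 16.8 kHz.
16.8 kHz ≤ fs/2 = 17.85 kHz, appears at 16.8 kHz.
101.6 kHz mod fs = 30.2 kHz.
30.2 kHz > fs/2 = 17.85 kHz, folds to fs − 30.2 kHz = 5.5 kHz.
3.1 kHz ≤ fs/2 = 17.85 kHz, passes unchanged.
41.2 kHz and 101.6 kHz both map to 5.5 kHz.

5.5 kHz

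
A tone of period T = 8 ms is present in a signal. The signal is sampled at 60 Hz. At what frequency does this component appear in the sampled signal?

T = 8 ms → f = 1/T = 125 Hz.
125 Hz mod fs = 5 Hz.
5 Hz ≤ fs/2 = 30 Hz, appears at 5 Hz.

5 Hz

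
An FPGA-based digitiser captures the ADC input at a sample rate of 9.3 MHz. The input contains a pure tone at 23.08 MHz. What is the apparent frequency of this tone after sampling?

23.08 MHz mod fs = 4.48 MHz.
4.48 MHz ≤ fs/2 = 4.65 MHz, appears at 4.48 MHz.

4.48 MHz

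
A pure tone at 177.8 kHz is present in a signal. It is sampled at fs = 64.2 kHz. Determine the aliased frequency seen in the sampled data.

14.8 kHz

177.8 kHz mod fs = 49.4 kHz.
49.4 kHz > fs/2 = 32.1 kHz, folds to fs − 49.4 kHz = 14.8 kHz.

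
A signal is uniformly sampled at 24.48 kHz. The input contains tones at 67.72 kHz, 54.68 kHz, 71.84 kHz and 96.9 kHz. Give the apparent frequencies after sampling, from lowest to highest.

1.02 kHz, 1.6 kHz, 5.72 kHz

fs/2 = 12.24 kHz.
67.72 kHz mod fs = 18.76 kHz.
18.76 kHz > fs/2 = 12.24 kHz, folds to fs − 18.76 kHz = 5.72 kHz.
54.68 kHz mod fs = 5.72 kHz.
5.72 kHz ≤ fs/2 = 12.24 kHz, appears at 5.72 kHz.
71.84 kHz mod fs = 22.88 kHz.
22.88 kHz > fs/2 = 12.24 kHz, folds to fs − 22.88 kHz = 1.6 kHz.
96.9 kHz mod fs = 23.46 kHz.
23.46 kHz > fs/2 = 12.24 kHz, folds to fs − 23.46 kHz = 1.02 kHz.
Distinct values: {1.02 kHz, 1.6 kHz, 5.72 kHz}.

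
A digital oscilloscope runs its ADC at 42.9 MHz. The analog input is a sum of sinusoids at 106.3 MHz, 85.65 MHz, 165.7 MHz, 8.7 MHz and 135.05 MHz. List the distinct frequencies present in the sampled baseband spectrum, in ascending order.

0.15 MHz, 5.9 MHz, 6.35 MHz, 8.7 MHz, 20.5 MHz

fs/2 = 21.45 MHz.
106.3 MHz mod fs = 20.5 MHz.
20.5 MHz ≤ fs/2 = 21.45 MHz, appears at 20.5 MHz.
85.65 MHz mod fs = 42.75 MHz.
42.75 MHz > fs/2 = 21.45 MHz, folds to fs − 42.75 MHz = 0.15 MHz.
165.7 MHz mod fs = 37 MHz.
37 MHz > fs/2 = 21.45 MHz, folds to fs − 37 MHz = 5.9 MHz.
8.7 MHz ≤ fs/2 = 21.45 MHz, passes unchanged.
135.05 MHz mod fs = 6.35 MHz.
6.35 MHz ≤ fs/2 = 21.45 MHz, appears at 6.35 MHz.
Distinct values: {0.15 MHz, 5.9 MHz, 6.35 MHz, 8.7 MHz, 20.5 MHz}.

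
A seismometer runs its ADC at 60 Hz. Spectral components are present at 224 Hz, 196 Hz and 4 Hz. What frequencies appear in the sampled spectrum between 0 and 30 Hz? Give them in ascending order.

4 Hz, 16 Hz

fs/2 = 30 Hz.
224 Hz mod fs = 44 Hz.
44 Hz > fs/2 = 30 Hz, folds to fs − 44 Hz = 16 Hz.
196 Hz mod fs = 16 Hz.
16 Hz ≤ fs/2 = 30 Hz, appears at 16 Hz.
4 Hz ≤ fs/2 = 30 Hz, passes unchanged.
Distinct values: {4 Hz, 16 Hz}.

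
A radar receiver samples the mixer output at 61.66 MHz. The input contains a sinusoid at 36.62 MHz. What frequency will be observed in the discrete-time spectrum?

36.62 MHz > fs/2 = 30.83 MHz, folds to fs − 36.62 MHz = 25.04 MHz.

25.04 MHz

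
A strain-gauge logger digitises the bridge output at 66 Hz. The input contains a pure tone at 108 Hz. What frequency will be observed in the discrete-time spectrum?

108 Hz mod fs = 42 Hz.
42 Hz > fs/2 = 33 Hz, folds to fs − 42 Hz = 24 Hz.

24 Hz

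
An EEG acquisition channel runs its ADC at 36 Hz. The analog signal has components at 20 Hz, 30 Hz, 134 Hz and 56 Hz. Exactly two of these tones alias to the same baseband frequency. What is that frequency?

fs/2 = 18 Hz.
20 Hz > fs/2 = 18 Hz, folds to fs − 20 Hz = 16 Hz.
30 Hz > fs/2 = 18 Hz, folds to fs − 30 Hz = 6 Hz.
134 Hz mod fs = 26 Hz.
26 Hz > fs/2 = 18 Hz, folds to fs − 26 Hz = 10 Hz.
56 Hz mod fs = 20 Hz.
20 Hz > fs/2 = 18 Hz, folds to fs − 20 Hz = 16 Hz.
20 Hz and 56 Hz both map to 16 Hz.

16 Hz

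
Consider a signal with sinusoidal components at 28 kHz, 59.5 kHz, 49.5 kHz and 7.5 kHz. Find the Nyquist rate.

Highest-frequency component: 59.5 kHz.
Nyquist rate = 2 × 59.5 kHz = 119 kHz.

119 kHz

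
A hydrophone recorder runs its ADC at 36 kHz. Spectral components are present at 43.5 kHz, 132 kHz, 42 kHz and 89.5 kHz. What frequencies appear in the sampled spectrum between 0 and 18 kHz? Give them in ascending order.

fs/2 = 18 kHz.
43.5 kHz mod fs = 7.5 kHz.
7.5 kHz ≤ fs/2 = 18 kHz, appears at 7.5 kHz.
132 kHz mod fs = 24 kHz.
24 kHz > fs/2 = 18 kHz, folds to fs − 24 kHz = 12 kHz.
42 kHz mod fs = 6 kHz.
6 kHz ≤ fs/2 = 18 kHz, appears at 6 kHz.
89.5 kHz mod fs = 17.5 kHz.
17.5 kHz ≤ fs/2 = 18 kHz, appears at 17.5 kHz.
Distinct values: {6 kHz, 7.5 kHz, 12 kHz, 17.5 kHz}.

6 kHz, 7.5 kHz, 12 kHz, 17.5 kHz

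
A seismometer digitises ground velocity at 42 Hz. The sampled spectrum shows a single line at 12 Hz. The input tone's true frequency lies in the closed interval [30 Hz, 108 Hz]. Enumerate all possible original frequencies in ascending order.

Frequencies that alias to 12 Hz are k·fs ± 12 Hz for integer k ≥ 0.
k=0: 12 Hz.
k=1: 30 Hz, 54 Hz.
k=2: 72 Hz, 96 Hz.
k=3: 114 Hz, 138 Hz.
Within [30 Hz, 108 Hz]: 30 Hz, 54 Hz, 72 Hz, 96 Hz.

30 Hz, 54 Hz, 72 Hz, 96 Hz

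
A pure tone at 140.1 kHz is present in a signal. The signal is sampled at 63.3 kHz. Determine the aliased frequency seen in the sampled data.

13.5 kHz

140.1 kHz mod fs = 13.5 kHz.
13.5 kHz ≤ fs/2 = 31.65 kHz, appears at 13.5 kHz.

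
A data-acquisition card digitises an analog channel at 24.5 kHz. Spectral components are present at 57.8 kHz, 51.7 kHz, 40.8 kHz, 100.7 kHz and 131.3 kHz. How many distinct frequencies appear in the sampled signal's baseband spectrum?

3

fs/2 = 12.25 kHz.
57.8 kHz mod fs = 8.8 kHz.
8.8 kHz ≤ fs/2 = 12.25 kHz, appears at 8.8 kHz.
51.7 kHz mod fs = 2.7 kHz.
2.7 kHz ≤ fs/2 = 12.25 kHz, appears at 2.7 kHz.
40.8 kHz mod fs = 16.3 kHz.
16.3 kHz > fs/2 = 12.25 kHz, folds to fs − 16.3 kHz = 8.2 kHz.
100.7 kHz mod fs = 2.7 kHz.
2.7 kHz ≤ fs/2 = 12.25 kHz, appears at 2.7 kHz.
131.3 kHz mod fs = 8.8 kHz.
8.8 kHz ≤ fs/2 = 12.25 kHz, appears at 8.8 kHz.
Distinct values: {2.7 kHz, 8.2 kHz, 8.8 kHz} → 3.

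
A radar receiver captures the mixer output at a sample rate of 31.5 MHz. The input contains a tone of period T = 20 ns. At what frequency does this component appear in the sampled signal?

13 MHz

T = 20 ns → f = 1/T = 50 MHz.
50 MHz mod fs = 18.5 MHz.
18.5 MHz > fs/2 = 15.75 MHz, folds to fs − 18.5 MHz = 13 MHz.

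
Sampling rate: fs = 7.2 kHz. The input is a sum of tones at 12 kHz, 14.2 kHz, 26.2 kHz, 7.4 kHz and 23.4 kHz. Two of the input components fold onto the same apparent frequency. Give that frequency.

0.2 kHz

fs/2 = 3.6 kHz.
12 kHz mod fs = 4.8 kHz.
4.8 kHz > fs/2 = 3.6 kHz, folds to fs − 4.8 kHz = 2.4 kHz.
14.2 kHz mod fs = 7 kHz.
7 kHz > fs/2 = 3.6 kHz, folds to fs − 7 kHz = 0.2 kHz.
26.2 kHz mod fs = 4.6 kHz.
4.6 kHz > fs/2 = 3.6 kHz, folds to fs − 4.6 kHz = 2.6 kHz.
7.4 kHz mod fs = 0.2 kHz.
0.2 kHz ≤ fs/2 = 3.6 kHz, appears at 0.2 kHz.
23.4 kHz mod fs = 1.8 kHz.
1.8 kHz ≤ fs/2 = 3.6 kHz, appears at 1.8 kHz.
7.4 kHz and 14.2 kHz both map to 0.2 kHz.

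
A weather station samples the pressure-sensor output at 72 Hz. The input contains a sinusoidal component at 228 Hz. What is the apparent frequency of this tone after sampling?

12 Hz

228 Hz mod fs = 12 Hz.
12 Hz ≤ fs/2 = 36 Hz, appears at 12 Hz.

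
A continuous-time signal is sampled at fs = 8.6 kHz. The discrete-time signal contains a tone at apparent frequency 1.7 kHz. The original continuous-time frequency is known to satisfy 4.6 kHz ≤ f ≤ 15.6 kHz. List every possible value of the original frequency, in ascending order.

6.9 kHz, 10.3 kHz, 15.5 kHz

Frequencies that alias to 1.7 kHz are k·fs ± 1.7 kHz for integer k ≥ 0.
k=0: 1.7 kHz.
k=1: 6.9 kHz, 10.3 kHz.
k=2: 15.5 kHz, 18.9 kHz.
k=3: 24.1 kHz, 27.5 kHz.
Within [4.6 kHz, 15.6 kHz]: 6.9 kHz, 10.3 kHz, 15.5 kHz.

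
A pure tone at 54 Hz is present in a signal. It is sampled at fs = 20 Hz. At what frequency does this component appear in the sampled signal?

6 Hz

54 Hz mod fs = 14 Hz.
14 Hz > fs/2 = 10 Hz, folds to fs − 14 Hz = 6 Hz.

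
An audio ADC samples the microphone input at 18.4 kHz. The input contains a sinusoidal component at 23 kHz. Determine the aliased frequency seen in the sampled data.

4.6 kHz

23 kHz mod fs = 4.6 kHz.
4.6 kHz ≤ fs/2 = 9.2 kHz, appears at 4.6 kHz.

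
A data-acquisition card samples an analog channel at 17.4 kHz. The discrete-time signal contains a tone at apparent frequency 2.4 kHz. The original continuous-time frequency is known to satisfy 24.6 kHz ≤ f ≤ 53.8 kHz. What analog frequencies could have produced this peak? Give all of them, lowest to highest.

Frequencies that alias to 2.4 kHz are k·fs ± 2.4 kHz for integer k ≥ 0.
k=0: 2.4 kHz.
k=1: 15 kHz, 19.8 kHz.
k=2: 32.4 kHz, 37.2 kHz.
k=3: 49.8 kHz, 54.6 kHz.
k=4: 67.2 kHz, 72 kHz.
Within [24.6 kHz, 53.8 kHz]: 32.4 kHz, 37.2 kHz, 49.8 kHz.

32.4 kHz, 37.2 kHz, 49.8 kHz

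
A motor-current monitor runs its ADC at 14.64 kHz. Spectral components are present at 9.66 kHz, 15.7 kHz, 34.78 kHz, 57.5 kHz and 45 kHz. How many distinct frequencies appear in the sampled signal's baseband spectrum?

4

fs/2 = 7.32 kHz.
9.66 kHz > fs/2 = 7.32 kHz, folds to fs − 9.66 kHz = 4.98 kHz.
15.7 kHz mod fs = 1.06 kHz.
1.06 kHz ≤ fs/2 = 7.32 kHz, appears at 1.06 kHz.
34.78 kHz mod fs = 5.5 kHz.
5.5 kHz ≤ fs/2 = 7.32 kHz, appears at 5.5 kHz.
57.5 kHz mod fs = 13.58 kHz.
13.58 kHz > fs/2 = 7.32 kHz, folds to fs − 13.58 kHz = 1.06 kHz.
45 kHz mod fs = 1.08 kHz.
1.08 kHz ≤ fs/2 = 7.32 kHz, appears at 1.08 kHz.
Distinct values: {1.06 kHz, 1.08 kHz, 4.98 kHz, 5.5 kHz} → 4.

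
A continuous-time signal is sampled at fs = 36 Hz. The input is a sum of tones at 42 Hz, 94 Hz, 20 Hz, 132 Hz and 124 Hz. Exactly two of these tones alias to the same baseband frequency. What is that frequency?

16 Hz

fs/2 = 18 Hz.
42 Hz mod fs = 6 Hz.
6 Hz ≤ fs/2 = 18 Hz, appears at 6 Hz.
94 Hz mod fs = 22 Hz.
22 Hz > fs/2 = 18 Hz, folds to fs − 22 Hz = 14 Hz.
20 Hz > fs/2 = 18 Hz, folds to fs − 20 Hz = 16 Hz.
132 Hz mod fs = 24 Hz.
24 Hz > fs/2 = 18 Hz, folds to fs − 24 Hz = 12 Hz.
124 Hz mod fs = 16 Hz.
16 Hz ≤ fs/2 = 18 Hz, appears at 16 Hz.
20 Hz and 124 Hz both map to 16 Hz.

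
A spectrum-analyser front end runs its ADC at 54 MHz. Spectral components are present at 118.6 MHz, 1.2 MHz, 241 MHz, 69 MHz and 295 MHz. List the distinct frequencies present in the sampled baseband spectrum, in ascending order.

fs/2 = 27 MHz.
118.6 MHz mod fs = 10.6 MHz.
10.6 MHz ≤ fs/2 = 27 MHz, appears at 10.6 MHz.
1.2 MHz ≤ fs/2 = 27 MHz, passes unchanged.
241 MHz mod fs = 25 MHz.
25 MHz ≤ fs/2 = 27 MHz, appears at 25 MHz.
69 MHz mod fs = 15 MHz.
15 MHz ≤ fs/2 = 27 MHz, appears at 15 MHz.
295 MHz mod fs = 25 MHz.
25 MHz ≤ fs/2 = 27 MHz, appears at 25 MHz.
Distinct values: {1.2 MHz, 10.6 MHz, 15 MHz, 25 MHz}.

1.2 MHz, 10.6 MHz, 15 MHz, 25 MHz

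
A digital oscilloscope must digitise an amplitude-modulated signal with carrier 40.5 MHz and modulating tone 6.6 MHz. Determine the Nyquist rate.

AM sidebands sit at fc ± fm = 33.9 MHz and 47.1 MHz.
Highest-frequency component: 47.1 MHz.
Nyquist rate = 2 × 47.1 MHz = 94.2 MHz.

94.2 MHz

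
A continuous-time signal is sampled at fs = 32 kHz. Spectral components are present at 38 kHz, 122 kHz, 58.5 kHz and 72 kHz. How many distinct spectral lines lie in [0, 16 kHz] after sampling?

3

fs/2 = 16 kHz.
38 kHz mod fs = 6 kHz.
6 kHz ≤ fs/2 = 16 kHz, appears at 6 kHz.
122 kHz mod fs = 26 kHz.
26 kHz > fs/2 = 16 kHz, folds to fs − 26 kHz = 6 kHz.
58.5 kHz mod fs = 26.5 kHz.
26.5 kHz > fs/2 = 16 kHz, folds to fs − 26.5 kHz = 5.5 kHz.
72 kHz mod fs = 8 kHz.
8 kHz ≤ fs/2 = 16 kHz, appears at 8 kHz.
Distinct values: {5.5 kHz, 6 kHz, 8 kHz} → 3.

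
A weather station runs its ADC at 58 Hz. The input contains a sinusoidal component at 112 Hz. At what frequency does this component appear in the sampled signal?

4 Hz

112 Hz mod fs = 54 Hz.
54 Hz > fs/2 = 29 Hz, folds to fs − 54 Hz = 4 Hz.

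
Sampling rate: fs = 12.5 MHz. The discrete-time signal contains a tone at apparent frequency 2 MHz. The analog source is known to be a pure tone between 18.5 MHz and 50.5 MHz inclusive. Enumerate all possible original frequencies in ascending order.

23 MHz, 27 MHz, 35.5 MHz, 39.5 MHz, 48 MHz

Frequencies that alias to 2 MHz are k·fs ± 2 MHz for integer k ≥ 0.
k=0: 2 MHz.
k=1: 10.5 MHz, 14.5 MHz.
k=2: 23 MHz, 27 MHz.
k=3: 35.5 MHz, 39.5 MHz.
k=4: 48 MHz, 52 MHz.
k=5: 60.5 MHz, 64.5 MHz.
Within [18.5 MHz, 50.5 MHz]: 23 MHz, 27 MHz, 35.5 MHz, 39.5 MHz, 48 MHz.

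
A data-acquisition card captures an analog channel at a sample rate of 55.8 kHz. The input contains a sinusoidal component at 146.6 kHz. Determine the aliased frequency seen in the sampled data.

146.6 kHz mod fs = 35 kHz.
35 kHz > fs/2 = 27.9 kHz, folds to fs − 35 kHz = 20.8 kHz.

20.8 kHz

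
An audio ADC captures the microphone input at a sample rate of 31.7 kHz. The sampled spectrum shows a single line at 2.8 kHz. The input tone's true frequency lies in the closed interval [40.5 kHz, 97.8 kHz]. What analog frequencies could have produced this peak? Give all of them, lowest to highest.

60.6 kHz, 66.2 kHz, 92.3 kHz

Frequencies that alias to 2.8 kHz are k·fs ± 2.8 kHz for integer k ≥ 0.
k=0: 2.8 kHz.
k=1: 28.9 kHz, 34.5 kHz.
k=2: 60.6 kHz, 66.2 kHz.
k=3: 92.3 kHz, 97.9 kHz.
k=4: 124 kHz, 129.6 kHz.
Within [40.5 kHz, 97.8 kHz]: 60.6 kHz, 66.2 kHz, 92.3 kHz.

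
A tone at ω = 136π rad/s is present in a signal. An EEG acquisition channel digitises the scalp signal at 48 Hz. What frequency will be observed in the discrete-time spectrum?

20 Hz

ω = 136π rad/s → f = ω/(2π) = 68 Hz.
68 Hz mod fs = 20 Hz.
20 Hz ≤ fs/2 = 24 Hz, appears at 20 Hz.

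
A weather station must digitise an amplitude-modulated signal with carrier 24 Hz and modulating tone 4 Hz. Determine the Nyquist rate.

AM sidebands sit at fc ± fm = 20 Hz and 28 Hz.
Highest-frequency component: 28 Hz.
Nyquist rate = 2 × 28 Hz = 56 Hz.

56 Hz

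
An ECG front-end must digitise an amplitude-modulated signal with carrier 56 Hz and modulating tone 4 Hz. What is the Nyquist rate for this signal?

120 Hz

AM sidebands sit at fc ± fm = 52 Hz and 60 Hz.
Highest-frequency component: 60 Hz.
Nyquist rate = 2 × 60 Hz = 120 Hz.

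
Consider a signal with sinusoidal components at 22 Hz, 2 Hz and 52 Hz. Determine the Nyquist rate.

104 Hz

Highest-frequency component: 52 Hz.
Nyquist rate = 2 × 52 Hz = 104 Hz.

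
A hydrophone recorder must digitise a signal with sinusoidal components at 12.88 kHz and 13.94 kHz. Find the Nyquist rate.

27.88 kHz

Highest-frequency component: 13.94 kHz.
Nyquist rate = 2 × 13.94 kHz = 27.88 kHz.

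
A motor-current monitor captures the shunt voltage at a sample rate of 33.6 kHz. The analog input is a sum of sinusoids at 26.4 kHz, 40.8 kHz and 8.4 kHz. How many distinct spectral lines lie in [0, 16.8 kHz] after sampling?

fs/2 = 16.8 kHz.
26.4 kHz > fs/2 = 16.8 kHz, folds to fs − 26.4 kHz = 7.2 kHz.
40.8 kHz mod fs = 7.2 kHz.
7.2 kHz ≤ fs/2 = 16.8 kHz, appears at 7.2 kHz.
8.4 kHz ≤ fs/2 = 16.8 kHz, passes unchanged.
Distinct values: {7.2 kHz, 8.4 kHz} → 2.

2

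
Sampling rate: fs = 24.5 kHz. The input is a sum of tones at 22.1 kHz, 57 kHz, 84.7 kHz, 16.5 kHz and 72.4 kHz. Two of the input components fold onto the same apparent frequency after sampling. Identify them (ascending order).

fs/2 = 12.25 kHz.
22.1 kHz > fs/2 = 12.25 kHz, folds to fs − 22.1 kHz = 2.4 kHz.
57 kHz mod fs = 8 kHz.
8 kHz ≤ fs/2 = 12.25 kHz, appears at 8 kHz.
84.7 kHz mod fs = 11.2 kHz.
11.2 kHz ≤ fs/2 = 12.25 kHz, appears at 11.2 kHz.
16.5 kHz > fs/2 = 12.25 kHz, folds to fs − 16.5 kHz = 8 kHz.
72.4 kHz mod fs = 23.4 kHz.
23.4 kHz > fs/2 = 12.25 kHz, folds to fs − 23.4 kHz = 1.1 kHz.
16.5 kHz and 57 kHz both map to 8 kHz.

16.5 kHz, 57 kHz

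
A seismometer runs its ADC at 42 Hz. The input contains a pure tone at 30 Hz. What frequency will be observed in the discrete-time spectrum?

12 Hz

30 Hz > fs/2 = 21 Hz, folds to fs − 30 Hz = 12 Hz.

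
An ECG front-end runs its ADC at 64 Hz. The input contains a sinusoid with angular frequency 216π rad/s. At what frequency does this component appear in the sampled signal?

ω = 216π rad/s → f = ω/(2π) = 108 Hz.
108 Hz mod fs = 44 Hz.
44 Hz > fs/2 = 32 Hz, folds to fs − 44 Hz = 20 Hz.

20 Hz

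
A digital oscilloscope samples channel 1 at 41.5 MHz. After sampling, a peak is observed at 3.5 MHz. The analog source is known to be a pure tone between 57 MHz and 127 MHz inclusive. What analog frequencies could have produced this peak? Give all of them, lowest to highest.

79.5 MHz, 86.5 MHz, 121 MHz

Frequencies that alias to 3.5 MHz are k·fs ± 3.5 MHz for integer k ≥ 0.
k=0: 3.5 MHz.
k=1: 38 MHz, 45 MHz.
k=2: 79.5 MHz, 86.5 MHz.
k=3: 121 MHz, 128 MHz.
k=4: 162.5 MHz, 169.5 MHz.
Within [57 MHz, 127 MHz]: 79.5 MHz, 86.5 MHz, 121 MHz.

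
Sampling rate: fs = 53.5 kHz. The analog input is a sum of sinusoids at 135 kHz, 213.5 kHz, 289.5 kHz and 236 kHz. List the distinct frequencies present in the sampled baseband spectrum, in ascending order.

fs/2 = 26.75 kHz.
135 kHz mod fs = 28 kHz.
28 kHz > fs/2 = 26.75 kHz, folds to fs − 28 kHz = 25.5 kHz.
213.5 kHz mod fs = 53 kHz.
53 kHz > fs/2 = 26.75 kHz, folds to fs − 53 kHz = 0.5 kHz.
289.5 kHz mod fs = 22 kHz.
22 kHz ≤ fs/2 = 26.75 kHz, appears at 22 kHz.
236 kHz mod fs = 22 kHz.
22 kHz ≤ fs/2 = 26.75 kHz, appears at 22 kHz.
Distinct values: {0.5 kHz, 22 kHz, 25.5 kHz}.

0.5 kHz, 22 kHz, 25.5 kHz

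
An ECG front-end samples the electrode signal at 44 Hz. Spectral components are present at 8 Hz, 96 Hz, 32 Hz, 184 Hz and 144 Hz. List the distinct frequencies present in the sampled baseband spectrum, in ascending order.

8 Hz, 12 Hz

fs/2 = 22 Hz.
8 Hz ≤ fs/2 = 22 Hz, passes unchanged.
96 Hz mod fs = 8 Hz.
8 Hz ≤ fs/2 = 22 Hz, appears at 8 Hz.
32 Hz > fs/2 = 22 Hz, folds to fs − 32 Hz = 12 Hz.
184 Hz mod fs = 8 Hz.
8 Hz ≤ fs/2 = 22 Hz, appears at 8 Hz.
144 Hz mod fs = 12 Hz.
12 Hz ≤ fs/2 = 22 Hz, appears at 12 Hz.
Distinct values: {8 Hz, 12 Hz}.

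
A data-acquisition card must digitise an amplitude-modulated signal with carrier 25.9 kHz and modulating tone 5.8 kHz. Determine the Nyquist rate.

63.4 kHz

AM sidebands sit at fc ± fm = 20.1 kHz and 31.7 kHz.
Highest-frequency component: 31.7 kHz.
Nyquist rate = 2 × 31.7 kHz = 63.4 kHz.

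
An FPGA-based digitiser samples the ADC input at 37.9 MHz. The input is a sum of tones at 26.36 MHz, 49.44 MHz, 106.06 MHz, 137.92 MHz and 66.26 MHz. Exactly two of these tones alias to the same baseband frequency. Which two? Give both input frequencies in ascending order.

fs/2 = 18.95 MHz.
26.36 MHz > fs/2 = 18.95 MHz, folds to fs − 26.36 MHz = 11.54 MHz.
49.44 MHz mod fs = 11.54 MHz.
11.54 MHz ≤ fs/2 = 18.95 MHz, appears at 11.54 MHz.
106.06 MHz mod fs = 30.26 MHz.
30.26 MHz > fs/2 = 18.95 MHz, folds to fs − 30.26 MHz = 7.64 MHz.
137.92 MHz mod fs = 24.22 MHz.
24.22 MHz > fs/2 = 18.95 MHz, folds to fs − 24.22 MHz = 13.68 MHz.
66.26 MHz mod fs = 28.36 MHz.
28.36 MHz > fs/2 = 18.95 MHz, folds to fs − 28.36 MHz = 9.54 MHz.
26.36 MHz and 49.44 MHz both map to 11.54 MHz.

26.36 MHz, 49.44 MHz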